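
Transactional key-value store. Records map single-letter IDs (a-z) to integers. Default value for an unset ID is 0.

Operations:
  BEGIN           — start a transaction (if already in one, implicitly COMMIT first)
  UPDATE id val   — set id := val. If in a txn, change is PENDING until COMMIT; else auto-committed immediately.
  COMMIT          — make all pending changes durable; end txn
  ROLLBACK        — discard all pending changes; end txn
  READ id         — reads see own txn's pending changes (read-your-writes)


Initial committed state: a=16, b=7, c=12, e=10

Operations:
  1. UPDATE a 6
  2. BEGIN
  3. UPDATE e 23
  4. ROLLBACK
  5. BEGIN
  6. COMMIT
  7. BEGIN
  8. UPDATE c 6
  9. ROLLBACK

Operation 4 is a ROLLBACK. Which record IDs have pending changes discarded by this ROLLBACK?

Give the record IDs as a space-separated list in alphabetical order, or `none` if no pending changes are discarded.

Initial committed: {a=16, b=7, c=12, e=10}
Op 1: UPDATE a=6 (auto-commit; committed a=6)
Op 2: BEGIN: in_txn=True, pending={}
Op 3: UPDATE e=23 (pending; pending now {e=23})
Op 4: ROLLBACK: discarded pending ['e']; in_txn=False
Op 5: BEGIN: in_txn=True, pending={}
Op 6: COMMIT: merged [] into committed; committed now {a=6, b=7, c=12, e=10}
Op 7: BEGIN: in_txn=True, pending={}
Op 8: UPDATE c=6 (pending; pending now {c=6})
Op 9: ROLLBACK: discarded pending ['c']; in_txn=False
ROLLBACK at op 4 discards: ['e']

Answer: e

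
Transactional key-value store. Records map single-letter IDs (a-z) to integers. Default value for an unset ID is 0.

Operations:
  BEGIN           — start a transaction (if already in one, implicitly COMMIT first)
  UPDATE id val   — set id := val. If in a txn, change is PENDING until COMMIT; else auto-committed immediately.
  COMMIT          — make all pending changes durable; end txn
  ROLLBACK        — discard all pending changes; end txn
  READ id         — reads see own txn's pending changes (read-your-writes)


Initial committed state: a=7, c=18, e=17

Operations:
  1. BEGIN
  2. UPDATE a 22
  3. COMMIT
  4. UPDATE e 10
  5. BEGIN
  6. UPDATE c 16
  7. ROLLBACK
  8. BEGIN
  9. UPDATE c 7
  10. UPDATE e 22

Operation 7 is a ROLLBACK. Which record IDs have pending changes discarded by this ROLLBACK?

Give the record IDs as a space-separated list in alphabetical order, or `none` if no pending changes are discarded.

Answer: c

Derivation:
Initial committed: {a=7, c=18, e=17}
Op 1: BEGIN: in_txn=True, pending={}
Op 2: UPDATE a=22 (pending; pending now {a=22})
Op 3: COMMIT: merged ['a'] into committed; committed now {a=22, c=18, e=17}
Op 4: UPDATE e=10 (auto-commit; committed e=10)
Op 5: BEGIN: in_txn=True, pending={}
Op 6: UPDATE c=16 (pending; pending now {c=16})
Op 7: ROLLBACK: discarded pending ['c']; in_txn=False
Op 8: BEGIN: in_txn=True, pending={}
Op 9: UPDATE c=7 (pending; pending now {c=7})
Op 10: UPDATE e=22 (pending; pending now {c=7, e=22})
ROLLBACK at op 7 discards: ['c']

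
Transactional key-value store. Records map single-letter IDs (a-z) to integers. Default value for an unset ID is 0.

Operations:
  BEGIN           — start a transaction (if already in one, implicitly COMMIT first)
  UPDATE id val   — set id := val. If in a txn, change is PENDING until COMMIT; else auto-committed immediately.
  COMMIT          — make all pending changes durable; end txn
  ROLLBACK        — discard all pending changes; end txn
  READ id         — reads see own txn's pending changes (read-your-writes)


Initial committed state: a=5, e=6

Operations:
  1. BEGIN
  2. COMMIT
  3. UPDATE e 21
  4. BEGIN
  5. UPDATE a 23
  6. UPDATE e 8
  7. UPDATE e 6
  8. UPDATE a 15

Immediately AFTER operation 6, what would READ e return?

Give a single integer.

Answer: 8

Derivation:
Initial committed: {a=5, e=6}
Op 1: BEGIN: in_txn=True, pending={}
Op 2: COMMIT: merged [] into committed; committed now {a=5, e=6}
Op 3: UPDATE e=21 (auto-commit; committed e=21)
Op 4: BEGIN: in_txn=True, pending={}
Op 5: UPDATE a=23 (pending; pending now {a=23})
Op 6: UPDATE e=8 (pending; pending now {a=23, e=8})
After op 6: visible(e) = 8 (pending={a=23, e=8}, committed={a=5, e=21})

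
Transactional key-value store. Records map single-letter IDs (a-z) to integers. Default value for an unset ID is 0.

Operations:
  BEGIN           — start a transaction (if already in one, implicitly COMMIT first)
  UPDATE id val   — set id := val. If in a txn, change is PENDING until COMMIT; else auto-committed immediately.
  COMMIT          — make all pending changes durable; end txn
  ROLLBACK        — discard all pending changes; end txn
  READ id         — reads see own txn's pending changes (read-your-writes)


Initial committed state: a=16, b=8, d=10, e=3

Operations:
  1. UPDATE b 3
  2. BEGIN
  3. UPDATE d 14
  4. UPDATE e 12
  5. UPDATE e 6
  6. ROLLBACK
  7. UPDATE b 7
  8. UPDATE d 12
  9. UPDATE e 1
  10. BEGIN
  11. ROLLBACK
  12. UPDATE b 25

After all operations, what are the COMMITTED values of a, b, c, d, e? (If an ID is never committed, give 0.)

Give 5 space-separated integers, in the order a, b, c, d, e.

Answer: 16 25 0 12 1

Derivation:
Initial committed: {a=16, b=8, d=10, e=3}
Op 1: UPDATE b=3 (auto-commit; committed b=3)
Op 2: BEGIN: in_txn=True, pending={}
Op 3: UPDATE d=14 (pending; pending now {d=14})
Op 4: UPDATE e=12 (pending; pending now {d=14, e=12})
Op 5: UPDATE e=6 (pending; pending now {d=14, e=6})
Op 6: ROLLBACK: discarded pending ['d', 'e']; in_txn=False
Op 7: UPDATE b=7 (auto-commit; committed b=7)
Op 8: UPDATE d=12 (auto-commit; committed d=12)
Op 9: UPDATE e=1 (auto-commit; committed e=1)
Op 10: BEGIN: in_txn=True, pending={}
Op 11: ROLLBACK: discarded pending []; in_txn=False
Op 12: UPDATE b=25 (auto-commit; committed b=25)
Final committed: {a=16, b=25, d=12, e=1}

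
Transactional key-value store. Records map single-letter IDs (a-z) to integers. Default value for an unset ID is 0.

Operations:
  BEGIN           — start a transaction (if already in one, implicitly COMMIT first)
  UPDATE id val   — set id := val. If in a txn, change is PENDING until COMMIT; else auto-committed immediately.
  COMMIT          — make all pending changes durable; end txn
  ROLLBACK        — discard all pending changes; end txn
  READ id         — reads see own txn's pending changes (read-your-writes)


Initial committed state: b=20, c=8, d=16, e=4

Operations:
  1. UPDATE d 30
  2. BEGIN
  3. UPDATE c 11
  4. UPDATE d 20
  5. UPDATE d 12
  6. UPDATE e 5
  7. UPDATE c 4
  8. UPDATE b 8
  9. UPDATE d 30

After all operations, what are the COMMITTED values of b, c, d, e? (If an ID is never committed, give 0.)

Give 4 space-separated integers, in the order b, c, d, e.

Initial committed: {b=20, c=8, d=16, e=4}
Op 1: UPDATE d=30 (auto-commit; committed d=30)
Op 2: BEGIN: in_txn=True, pending={}
Op 3: UPDATE c=11 (pending; pending now {c=11})
Op 4: UPDATE d=20 (pending; pending now {c=11, d=20})
Op 5: UPDATE d=12 (pending; pending now {c=11, d=12})
Op 6: UPDATE e=5 (pending; pending now {c=11, d=12, e=5})
Op 7: UPDATE c=4 (pending; pending now {c=4, d=12, e=5})
Op 8: UPDATE b=8 (pending; pending now {b=8, c=4, d=12, e=5})
Op 9: UPDATE d=30 (pending; pending now {b=8, c=4, d=30, e=5})
Final committed: {b=20, c=8, d=30, e=4}

Answer: 20 8 30 4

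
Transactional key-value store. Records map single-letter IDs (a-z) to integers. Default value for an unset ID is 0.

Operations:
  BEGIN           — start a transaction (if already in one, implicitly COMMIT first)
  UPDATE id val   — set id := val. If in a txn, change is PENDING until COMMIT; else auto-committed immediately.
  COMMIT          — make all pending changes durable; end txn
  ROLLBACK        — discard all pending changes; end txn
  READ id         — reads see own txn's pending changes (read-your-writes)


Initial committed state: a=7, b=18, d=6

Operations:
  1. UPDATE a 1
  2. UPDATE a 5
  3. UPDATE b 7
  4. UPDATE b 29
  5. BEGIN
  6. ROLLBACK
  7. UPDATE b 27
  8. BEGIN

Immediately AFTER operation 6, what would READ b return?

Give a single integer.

Initial committed: {a=7, b=18, d=6}
Op 1: UPDATE a=1 (auto-commit; committed a=1)
Op 2: UPDATE a=5 (auto-commit; committed a=5)
Op 3: UPDATE b=7 (auto-commit; committed b=7)
Op 4: UPDATE b=29 (auto-commit; committed b=29)
Op 5: BEGIN: in_txn=True, pending={}
Op 6: ROLLBACK: discarded pending []; in_txn=False
After op 6: visible(b) = 29 (pending={}, committed={a=5, b=29, d=6})

Answer: 29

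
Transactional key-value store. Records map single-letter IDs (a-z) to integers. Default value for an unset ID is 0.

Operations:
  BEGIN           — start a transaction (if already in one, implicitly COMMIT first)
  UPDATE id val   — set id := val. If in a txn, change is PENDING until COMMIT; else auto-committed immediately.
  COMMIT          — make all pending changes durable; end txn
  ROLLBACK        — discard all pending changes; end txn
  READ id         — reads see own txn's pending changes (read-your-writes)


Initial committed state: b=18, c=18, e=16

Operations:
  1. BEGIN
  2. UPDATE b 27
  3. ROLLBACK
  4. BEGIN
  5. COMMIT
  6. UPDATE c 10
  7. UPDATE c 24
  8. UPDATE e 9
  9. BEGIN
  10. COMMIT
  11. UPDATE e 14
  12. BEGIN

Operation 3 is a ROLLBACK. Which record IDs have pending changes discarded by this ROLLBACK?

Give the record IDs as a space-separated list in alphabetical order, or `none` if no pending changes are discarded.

Answer: b

Derivation:
Initial committed: {b=18, c=18, e=16}
Op 1: BEGIN: in_txn=True, pending={}
Op 2: UPDATE b=27 (pending; pending now {b=27})
Op 3: ROLLBACK: discarded pending ['b']; in_txn=False
Op 4: BEGIN: in_txn=True, pending={}
Op 5: COMMIT: merged [] into committed; committed now {b=18, c=18, e=16}
Op 6: UPDATE c=10 (auto-commit; committed c=10)
Op 7: UPDATE c=24 (auto-commit; committed c=24)
Op 8: UPDATE e=9 (auto-commit; committed e=9)
Op 9: BEGIN: in_txn=True, pending={}
Op 10: COMMIT: merged [] into committed; committed now {b=18, c=24, e=9}
Op 11: UPDATE e=14 (auto-commit; committed e=14)
Op 12: BEGIN: in_txn=True, pending={}
ROLLBACK at op 3 discards: ['b']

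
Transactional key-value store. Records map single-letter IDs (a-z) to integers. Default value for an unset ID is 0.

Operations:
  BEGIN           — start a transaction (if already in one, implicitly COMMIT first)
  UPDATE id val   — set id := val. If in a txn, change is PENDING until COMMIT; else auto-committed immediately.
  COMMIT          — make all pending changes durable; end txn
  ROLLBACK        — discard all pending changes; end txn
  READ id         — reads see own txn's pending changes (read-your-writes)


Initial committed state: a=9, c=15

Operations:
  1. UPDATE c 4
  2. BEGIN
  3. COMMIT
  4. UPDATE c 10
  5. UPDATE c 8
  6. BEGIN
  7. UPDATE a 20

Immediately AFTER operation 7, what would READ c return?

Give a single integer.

Answer: 8

Derivation:
Initial committed: {a=9, c=15}
Op 1: UPDATE c=4 (auto-commit; committed c=4)
Op 2: BEGIN: in_txn=True, pending={}
Op 3: COMMIT: merged [] into committed; committed now {a=9, c=4}
Op 4: UPDATE c=10 (auto-commit; committed c=10)
Op 5: UPDATE c=8 (auto-commit; committed c=8)
Op 6: BEGIN: in_txn=True, pending={}
Op 7: UPDATE a=20 (pending; pending now {a=20})
After op 7: visible(c) = 8 (pending={a=20}, committed={a=9, c=8})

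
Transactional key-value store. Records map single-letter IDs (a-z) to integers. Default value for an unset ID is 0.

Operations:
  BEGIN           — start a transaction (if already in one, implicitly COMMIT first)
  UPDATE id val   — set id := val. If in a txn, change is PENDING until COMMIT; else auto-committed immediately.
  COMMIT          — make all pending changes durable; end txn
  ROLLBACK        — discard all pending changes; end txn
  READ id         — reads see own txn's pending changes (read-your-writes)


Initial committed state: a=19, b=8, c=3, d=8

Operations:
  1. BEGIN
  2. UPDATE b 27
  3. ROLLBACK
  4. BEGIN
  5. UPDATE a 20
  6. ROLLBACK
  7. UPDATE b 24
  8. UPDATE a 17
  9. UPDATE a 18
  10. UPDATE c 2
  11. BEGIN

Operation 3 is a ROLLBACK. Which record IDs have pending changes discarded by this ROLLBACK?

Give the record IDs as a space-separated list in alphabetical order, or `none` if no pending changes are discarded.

Initial committed: {a=19, b=8, c=3, d=8}
Op 1: BEGIN: in_txn=True, pending={}
Op 2: UPDATE b=27 (pending; pending now {b=27})
Op 3: ROLLBACK: discarded pending ['b']; in_txn=False
Op 4: BEGIN: in_txn=True, pending={}
Op 5: UPDATE a=20 (pending; pending now {a=20})
Op 6: ROLLBACK: discarded pending ['a']; in_txn=False
Op 7: UPDATE b=24 (auto-commit; committed b=24)
Op 8: UPDATE a=17 (auto-commit; committed a=17)
Op 9: UPDATE a=18 (auto-commit; committed a=18)
Op 10: UPDATE c=2 (auto-commit; committed c=2)
Op 11: BEGIN: in_txn=True, pending={}
ROLLBACK at op 3 discards: ['b']

Answer: b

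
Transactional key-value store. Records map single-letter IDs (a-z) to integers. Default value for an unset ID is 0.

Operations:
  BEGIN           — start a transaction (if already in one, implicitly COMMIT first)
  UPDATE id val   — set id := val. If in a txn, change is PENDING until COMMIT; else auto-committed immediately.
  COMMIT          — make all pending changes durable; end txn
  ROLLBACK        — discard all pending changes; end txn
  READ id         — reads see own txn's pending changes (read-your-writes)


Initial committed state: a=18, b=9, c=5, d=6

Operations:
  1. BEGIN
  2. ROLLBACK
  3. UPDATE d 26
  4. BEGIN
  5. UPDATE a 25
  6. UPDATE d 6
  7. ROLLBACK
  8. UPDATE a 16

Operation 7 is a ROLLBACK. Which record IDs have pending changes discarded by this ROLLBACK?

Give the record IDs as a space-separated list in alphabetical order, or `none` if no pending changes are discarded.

Initial committed: {a=18, b=9, c=5, d=6}
Op 1: BEGIN: in_txn=True, pending={}
Op 2: ROLLBACK: discarded pending []; in_txn=False
Op 3: UPDATE d=26 (auto-commit; committed d=26)
Op 4: BEGIN: in_txn=True, pending={}
Op 5: UPDATE a=25 (pending; pending now {a=25})
Op 6: UPDATE d=6 (pending; pending now {a=25, d=6})
Op 7: ROLLBACK: discarded pending ['a', 'd']; in_txn=False
Op 8: UPDATE a=16 (auto-commit; committed a=16)
ROLLBACK at op 7 discards: ['a', 'd']

Answer: a d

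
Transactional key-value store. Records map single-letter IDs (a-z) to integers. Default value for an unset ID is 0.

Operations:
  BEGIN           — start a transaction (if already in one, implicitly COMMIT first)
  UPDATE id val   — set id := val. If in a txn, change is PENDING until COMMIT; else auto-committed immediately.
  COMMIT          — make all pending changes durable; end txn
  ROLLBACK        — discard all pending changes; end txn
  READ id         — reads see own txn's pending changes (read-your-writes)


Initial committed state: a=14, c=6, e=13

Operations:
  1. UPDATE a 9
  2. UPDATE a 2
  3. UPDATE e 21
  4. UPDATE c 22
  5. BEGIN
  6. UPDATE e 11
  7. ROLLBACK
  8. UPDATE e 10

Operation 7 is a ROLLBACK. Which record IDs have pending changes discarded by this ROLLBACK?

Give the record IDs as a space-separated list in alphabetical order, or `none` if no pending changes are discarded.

Initial committed: {a=14, c=6, e=13}
Op 1: UPDATE a=9 (auto-commit; committed a=9)
Op 2: UPDATE a=2 (auto-commit; committed a=2)
Op 3: UPDATE e=21 (auto-commit; committed e=21)
Op 4: UPDATE c=22 (auto-commit; committed c=22)
Op 5: BEGIN: in_txn=True, pending={}
Op 6: UPDATE e=11 (pending; pending now {e=11})
Op 7: ROLLBACK: discarded pending ['e']; in_txn=False
Op 8: UPDATE e=10 (auto-commit; committed e=10)
ROLLBACK at op 7 discards: ['e']

Answer: e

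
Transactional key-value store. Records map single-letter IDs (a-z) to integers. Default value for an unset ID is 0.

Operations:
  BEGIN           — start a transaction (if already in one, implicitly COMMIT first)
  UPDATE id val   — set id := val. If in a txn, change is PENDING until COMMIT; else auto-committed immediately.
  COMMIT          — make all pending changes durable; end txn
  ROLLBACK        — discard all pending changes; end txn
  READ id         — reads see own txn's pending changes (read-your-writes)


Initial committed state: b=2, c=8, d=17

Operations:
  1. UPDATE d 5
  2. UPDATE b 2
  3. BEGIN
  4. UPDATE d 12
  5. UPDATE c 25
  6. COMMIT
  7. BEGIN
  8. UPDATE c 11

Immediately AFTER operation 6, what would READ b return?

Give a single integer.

Initial committed: {b=2, c=8, d=17}
Op 1: UPDATE d=5 (auto-commit; committed d=5)
Op 2: UPDATE b=2 (auto-commit; committed b=2)
Op 3: BEGIN: in_txn=True, pending={}
Op 4: UPDATE d=12 (pending; pending now {d=12})
Op 5: UPDATE c=25 (pending; pending now {c=25, d=12})
Op 6: COMMIT: merged ['c', 'd'] into committed; committed now {b=2, c=25, d=12}
After op 6: visible(b) = 2 (pending={}, committed={b=2, c=25, d=12})

Answer: 2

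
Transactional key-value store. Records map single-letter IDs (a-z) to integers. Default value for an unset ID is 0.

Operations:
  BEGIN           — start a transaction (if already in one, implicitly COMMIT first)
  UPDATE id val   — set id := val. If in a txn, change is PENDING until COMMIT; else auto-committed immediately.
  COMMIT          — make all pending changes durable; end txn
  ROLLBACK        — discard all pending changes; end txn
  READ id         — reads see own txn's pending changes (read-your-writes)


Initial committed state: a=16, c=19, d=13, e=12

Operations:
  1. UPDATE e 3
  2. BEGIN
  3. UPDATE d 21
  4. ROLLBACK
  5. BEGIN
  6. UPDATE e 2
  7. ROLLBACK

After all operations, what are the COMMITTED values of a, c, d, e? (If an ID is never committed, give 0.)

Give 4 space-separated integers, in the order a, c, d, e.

Initial committed: {a=16, c=19, d=13, e=12}
Op 1: UPDATE e=3 (auto-commit; committed e=3)
Op 2: BEGIN: in_txn=True, pending={}
Op 3: UPDATE d=21 (pending; pending now {d=21})
Op 4: ROLLBACK: discarded pending ['d']; in_txn=False
Op 5: BEGIN: in_txn=True, pending={}
Op 6: UPDATE e=2 (pending; pending now {e=2})
Op 7: ROLLBACK: discarded pending ['e']; in_txn=False
Final committed: {a=16, c=19, d=13, e=3}

Answer: 16 19 13 3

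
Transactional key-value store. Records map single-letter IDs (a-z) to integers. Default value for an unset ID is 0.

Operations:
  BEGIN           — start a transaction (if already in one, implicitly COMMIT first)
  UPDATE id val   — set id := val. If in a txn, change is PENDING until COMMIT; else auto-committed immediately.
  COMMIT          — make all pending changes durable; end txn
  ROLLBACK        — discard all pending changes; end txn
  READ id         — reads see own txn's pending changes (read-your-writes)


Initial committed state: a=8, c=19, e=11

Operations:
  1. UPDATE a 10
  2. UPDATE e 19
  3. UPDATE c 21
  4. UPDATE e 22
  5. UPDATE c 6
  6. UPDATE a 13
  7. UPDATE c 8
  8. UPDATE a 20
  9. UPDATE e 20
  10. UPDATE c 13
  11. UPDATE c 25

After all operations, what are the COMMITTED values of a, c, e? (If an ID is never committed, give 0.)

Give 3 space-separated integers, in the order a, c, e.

Initial committed: {a=8, c=19, e=11}
Op 1: UPDATE a=10 (auto-commit; committed a=10)
Op 2: UPDATE e=19 (auto-commit; committed e=19)
Op 3: UPDATE c=21 (auto-commit; committed c=21)
Op 4: UPDATE e=22 (auto-commit; committed e=22)
Op 5: UPDATE c=6 (auto-commit; committed c=6)
Op 6: UPDATE a=13 (auto-commit; committed a=13)
Op 7: UPDATE c=8 (auto-commit; committed c=8)
Op 8: UPDATE a=20 (auto-commit; committed a=20)
Op 9: UPDATE e=20 (auto-commit; committed e=20)
Op 10: UPDATE c=13 (auto-commit; committed c=13)
Op 11: UPDATE c=25 (auto-commit; committed c=25)
Final committed: {a=20, c=25, e=20}

Answer: 20 25 20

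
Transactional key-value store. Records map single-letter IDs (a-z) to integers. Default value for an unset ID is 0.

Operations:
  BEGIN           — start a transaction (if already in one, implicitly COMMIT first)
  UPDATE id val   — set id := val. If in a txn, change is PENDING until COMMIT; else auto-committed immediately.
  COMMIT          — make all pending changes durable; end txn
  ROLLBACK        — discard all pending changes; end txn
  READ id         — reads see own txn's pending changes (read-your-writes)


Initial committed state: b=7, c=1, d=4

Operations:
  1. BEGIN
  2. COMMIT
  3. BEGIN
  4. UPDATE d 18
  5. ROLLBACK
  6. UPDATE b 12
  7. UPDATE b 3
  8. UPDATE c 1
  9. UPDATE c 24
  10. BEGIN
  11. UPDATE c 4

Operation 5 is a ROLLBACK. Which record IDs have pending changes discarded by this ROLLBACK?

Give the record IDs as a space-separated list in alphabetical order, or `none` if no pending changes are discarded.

Initial committed: {b=7, c=1, d=4}
Op 1: BEGIN: in_txn=True, pending={}
Op 2: COMMIT: merged [] into committed; committed now {b=7, c=1, d=4}
Op 3: BEGIN: in_txn=True, pending={}
Op 4: UPDATE d=18 (pending; pending now {d=18})
Op 5: ROLLBACK: discarded pending ['d']; in_txn=False
Op 6: UPDATE b=12 (auto-commit; committed b=12)
Op 7: UPDATE b=3 (auto-commit; committed b=3)
Op 8: UPDATE c=1 (auto-commit; committed c=1)
Op 9: UPDATE c=24 (auto-commit; committed c=24)
Op 10: BEGIN: in_txn=True, pending={}
Op 11: UPDATE c=4 (pending; pending now {c=4})
ROLLBACK at op 5 discards: ['d']

Answer: d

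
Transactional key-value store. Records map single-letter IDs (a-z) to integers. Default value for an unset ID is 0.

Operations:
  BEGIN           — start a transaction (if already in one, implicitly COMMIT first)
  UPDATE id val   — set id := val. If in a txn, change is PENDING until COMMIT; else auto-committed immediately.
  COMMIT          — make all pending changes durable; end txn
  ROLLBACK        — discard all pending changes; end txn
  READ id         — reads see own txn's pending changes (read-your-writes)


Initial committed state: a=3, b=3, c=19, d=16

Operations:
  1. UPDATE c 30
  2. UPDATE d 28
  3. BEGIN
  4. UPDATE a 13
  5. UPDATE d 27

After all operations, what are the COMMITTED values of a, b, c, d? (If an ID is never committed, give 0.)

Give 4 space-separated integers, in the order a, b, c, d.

Answer: 3 3 30 28

Derivation:
Initial committed: {a=3, b=3, c=19, d=16}
Op 1: UPDATE c=30 (auto-commit; committed c=30)
Op 2: UPDATE d=28 (auto-commit; committed d=28)
Op 3: BEGIN: in_txn=True, pending={}
Op 4: UPDATE a=13 (pending; pending now {a=13})
Op 5: UPDATE d=27 (pending; pending now {a=13, d=27})
Final committed: {a=3, b=3, c=30, d=28}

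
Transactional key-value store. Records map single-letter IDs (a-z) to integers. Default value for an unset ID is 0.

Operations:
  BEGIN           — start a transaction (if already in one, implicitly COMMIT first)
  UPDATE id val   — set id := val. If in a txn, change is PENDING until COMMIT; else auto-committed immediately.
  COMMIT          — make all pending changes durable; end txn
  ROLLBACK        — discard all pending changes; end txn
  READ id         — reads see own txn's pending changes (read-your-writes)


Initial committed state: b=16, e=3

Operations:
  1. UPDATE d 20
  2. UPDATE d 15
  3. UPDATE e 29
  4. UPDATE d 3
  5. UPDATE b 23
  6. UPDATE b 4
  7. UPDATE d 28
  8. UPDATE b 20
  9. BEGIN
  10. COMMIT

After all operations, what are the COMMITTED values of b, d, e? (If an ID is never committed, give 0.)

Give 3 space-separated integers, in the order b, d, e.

Initial committed: {b=16, e=3}
Op 1: UPDATE d=20 (auto-commit; committed d=20)
Op 2: UPDATE d=15 (auto-commit; committed d=15)
Op 3: UPDATE e=29 (auto-commit; committed e=29)
Op 4: UPDATE d=3 (auto-commit; committed d=3)
Op 5: UPDATE b=23 (auto-commit; committed b=23)
Op 6: UPDATE b=4 (auto-commit; committed b=4)
Op 7: UPDATE d=28 (auto-commit; committed d=28)
Op 8: UPDATE b=20 (auto-commit; committed b=20)
Op 9: BEGIN: in_txn=True, pending={}
Op 10: COMMIT: merged [] into committed; committed now {b=20, d=28, e=29}
Final committed: {b=20, d=28, e=29}

Answer: 20 28 29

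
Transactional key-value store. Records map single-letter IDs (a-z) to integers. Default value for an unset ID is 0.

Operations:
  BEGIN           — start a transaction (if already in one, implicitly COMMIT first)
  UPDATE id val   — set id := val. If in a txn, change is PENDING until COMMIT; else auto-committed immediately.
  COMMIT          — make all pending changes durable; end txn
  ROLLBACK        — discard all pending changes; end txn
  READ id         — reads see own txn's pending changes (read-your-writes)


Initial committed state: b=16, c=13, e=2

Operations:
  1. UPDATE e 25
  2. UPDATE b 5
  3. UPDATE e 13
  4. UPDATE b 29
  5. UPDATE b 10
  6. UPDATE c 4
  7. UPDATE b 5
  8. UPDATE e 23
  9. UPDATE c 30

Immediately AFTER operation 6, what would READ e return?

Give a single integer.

Initial committed: {b=16, c=13, e=2}
Op 1: UPDATE e=25 (auto-commit; committed e=25)
Op 2: UPDATE b=5 (auto-commit; committed b=5)
Op 3: UPDATE e=13 (auto-commit; committed e=13)
Op 4: UPDATE b=29 (auto-commit; committed b=29)
Op 5: UPDATE b=10 (auto-commit; committed b=10)
Op 6: UPDATE c=4 (auto-commit; committed c=4)
After op 6: visible(e) = 13 (pending={}, committed={b=10, c=4, e=13})

Answer: 13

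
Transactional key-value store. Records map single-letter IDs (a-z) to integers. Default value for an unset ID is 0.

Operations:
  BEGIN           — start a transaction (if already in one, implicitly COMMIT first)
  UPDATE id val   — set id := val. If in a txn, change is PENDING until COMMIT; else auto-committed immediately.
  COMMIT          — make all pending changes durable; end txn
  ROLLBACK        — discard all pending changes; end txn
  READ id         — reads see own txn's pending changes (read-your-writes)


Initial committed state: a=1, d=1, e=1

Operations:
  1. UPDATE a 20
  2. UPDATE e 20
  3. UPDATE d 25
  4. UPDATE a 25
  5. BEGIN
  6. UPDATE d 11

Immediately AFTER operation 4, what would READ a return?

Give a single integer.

Answer: 25

Derivation:
Initial committed: {a=1, d=1, e=1}
Op 1: UPDATE a=20 (auto-commit; committed a=20)
Op 2: UPDATE e=20 (auto-commit; committed e=20)
Op 3: UPDATE d=25 (auto-commit; committed d=25)
Op 4: UPDATE a=25 (auto-commit; committed a=25)
After op 4: visible(a) = 25 (pending={}, committed={a=25, d=25, e=20})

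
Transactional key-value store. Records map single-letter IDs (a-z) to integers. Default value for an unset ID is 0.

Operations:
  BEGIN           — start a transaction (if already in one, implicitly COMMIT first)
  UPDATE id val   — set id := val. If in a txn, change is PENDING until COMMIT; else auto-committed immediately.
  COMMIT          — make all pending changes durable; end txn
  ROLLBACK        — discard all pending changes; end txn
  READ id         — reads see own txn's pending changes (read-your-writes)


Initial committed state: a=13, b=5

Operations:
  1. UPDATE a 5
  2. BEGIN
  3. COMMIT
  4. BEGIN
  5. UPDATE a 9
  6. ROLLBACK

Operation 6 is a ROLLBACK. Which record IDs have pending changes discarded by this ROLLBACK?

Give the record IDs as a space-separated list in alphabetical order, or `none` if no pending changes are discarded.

Answer: a

Derivation:
Initial committed: {a=13, b=5}
Op 1: UPDATE a=5 (auto-commit; committed a=5)
Op 2: BEGIN: in_txn=True, pending={}
Op 3: COMMIT: merged [] into committed; committed now {a=5, b=5}
Op 4: BEGIN: in_txn=True, pending={}
Op 5: UPDATE a=9 (pending; pending now {a=9})
Op 6: ROLLBACK: discarded pending ['a']; in_txn=False
ROLLBACK at op 6 discards: ['a']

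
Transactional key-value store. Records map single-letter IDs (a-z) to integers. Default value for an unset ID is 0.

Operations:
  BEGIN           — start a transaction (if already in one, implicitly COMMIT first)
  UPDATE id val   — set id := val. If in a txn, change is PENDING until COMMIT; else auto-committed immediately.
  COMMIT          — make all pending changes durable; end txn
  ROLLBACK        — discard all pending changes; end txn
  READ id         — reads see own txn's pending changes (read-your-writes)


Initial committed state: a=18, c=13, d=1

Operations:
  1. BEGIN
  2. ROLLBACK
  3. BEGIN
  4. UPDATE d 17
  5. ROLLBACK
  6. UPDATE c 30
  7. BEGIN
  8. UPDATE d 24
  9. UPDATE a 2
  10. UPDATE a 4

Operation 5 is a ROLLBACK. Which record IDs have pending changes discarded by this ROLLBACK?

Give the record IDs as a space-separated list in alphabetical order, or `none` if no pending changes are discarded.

Answer: d

Derivation:
Initial committed: {a=18, c=13, d=1}
Op 1: BEGIN: in_txn=True, pending={}
Op 2: ROLLBACK: discarded pending []; in_txn=False
Op 3: BEGIN: in_txn=True, pending={}
Op 4: UPDATE d=17 (pending; pending now {d=17})
Op 5: ROLLBACK: discarded pending ['d']; in_txn=False
Op 6: UPDATE c=30 (auto-commit; committed c=30)
Op 7: BEGIN: in_txn=True, pending={}
Op 8: UPDATE d=24 (pending; pending now {d=24})
Op 9: UPDATE a=2 (pending; pending now {a=2, d=24})
Op 10: UPDATE a=4 (pending; pending now {a=4, d=24})
ROLLBACK at op 5 discards: ['d']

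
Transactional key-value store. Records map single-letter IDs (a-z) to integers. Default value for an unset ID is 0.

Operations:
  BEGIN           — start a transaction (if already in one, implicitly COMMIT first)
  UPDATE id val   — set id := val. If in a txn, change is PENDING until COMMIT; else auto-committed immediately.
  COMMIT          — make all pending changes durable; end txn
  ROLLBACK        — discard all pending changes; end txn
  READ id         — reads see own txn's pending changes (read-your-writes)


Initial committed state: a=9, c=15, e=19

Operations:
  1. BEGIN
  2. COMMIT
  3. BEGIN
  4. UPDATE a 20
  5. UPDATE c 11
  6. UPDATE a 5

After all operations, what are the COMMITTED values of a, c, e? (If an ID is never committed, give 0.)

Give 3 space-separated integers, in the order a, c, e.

Answer: 9 15 19

Derivation:
Initial committed: {a=9, c=15, e=19}
Op 1: BEGIN: in_txn=True, pending={}
Op 2: COMMIT: merged [] into committed; committed now {a=9, c=15, e=19}
Op 3: BEGIN: in_txn=True, pending={}
Op 4: UPDATE a=20 (pending; pending now {a=20})
Op 5: UPDATE c=11 (pending; pending now {a=20, c=11})
Op 6: UPDATE a=5 (pending; pending now {a=5, c=11})
Final committed: {a=9, c=15, e=19}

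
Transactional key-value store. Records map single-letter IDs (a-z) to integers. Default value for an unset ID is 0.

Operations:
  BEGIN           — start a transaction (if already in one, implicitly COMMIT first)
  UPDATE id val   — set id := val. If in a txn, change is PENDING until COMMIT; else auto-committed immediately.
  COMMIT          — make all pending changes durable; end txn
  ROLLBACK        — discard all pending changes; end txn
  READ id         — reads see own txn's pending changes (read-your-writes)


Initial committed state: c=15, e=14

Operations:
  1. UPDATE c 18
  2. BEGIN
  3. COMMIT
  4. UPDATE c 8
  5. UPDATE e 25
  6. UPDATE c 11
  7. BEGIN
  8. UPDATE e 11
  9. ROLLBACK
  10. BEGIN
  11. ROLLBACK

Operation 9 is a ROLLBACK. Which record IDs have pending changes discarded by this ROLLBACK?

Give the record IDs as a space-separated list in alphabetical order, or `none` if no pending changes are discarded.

Answer: e

Derivation:
Initial committed: {c=15, e=14}
Op 1: UPDATE c=18 (auto-commit; committed c=18)
Op 2: BEGIN: in_txn=True, pending={}
Op 3: COMMIT: merged [] into committed; committed now {c=18, e=14}
Op 4: UPDATE c=8 (auto-commit; committed c=8)
Op 5: UPDATE e=25 (auto-commit; committed e=25)
Op 6: UPDATE c=11 (auto-commit; committed c=11)
Op 7: BEGIN: in_txn=True, pending={}
Op 8: UPDATE e=11 (pending; pending now {e=11})
Op 9: ROLLBACK: discarded pending ['e']; in_txn=False
Op 10: BEGIN: in_txn=True, pending={}
Op 11: ROLLBACK: discarded pending []; in_txn=False
ROLLBACK at op 9 discards: ['e']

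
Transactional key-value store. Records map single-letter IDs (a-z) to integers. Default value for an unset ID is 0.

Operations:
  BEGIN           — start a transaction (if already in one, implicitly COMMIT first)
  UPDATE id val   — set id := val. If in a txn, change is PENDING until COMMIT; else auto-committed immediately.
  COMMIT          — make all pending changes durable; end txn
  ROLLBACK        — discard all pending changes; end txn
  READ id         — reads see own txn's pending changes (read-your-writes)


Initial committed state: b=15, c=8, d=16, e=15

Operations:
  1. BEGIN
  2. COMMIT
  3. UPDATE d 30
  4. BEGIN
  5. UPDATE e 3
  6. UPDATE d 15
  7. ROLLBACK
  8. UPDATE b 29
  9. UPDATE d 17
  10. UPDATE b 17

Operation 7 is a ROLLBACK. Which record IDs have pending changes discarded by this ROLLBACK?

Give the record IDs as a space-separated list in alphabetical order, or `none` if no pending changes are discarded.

Initial committed: {b=15, c=8, d=16, e=15}
Op 1: BEGIN: in_txn=True, pending={}
Op 2: COMMIT: merged [] into committed; committed now {b=15, c=8, d=16, e=15}
Op 3: UPDATE d=30 (auto-commit; committed d=30)
Op 4: BEGIN: in_txn=True, pending={}
Op 5: UPDATE e=3 (pending; pending now {e=3})
Op 6: UPDATE d=15 (pending; pending now {d=15, e=3})
Op 7: ROLLBACK: discarded pending ['d', 'e']; in_txn=False
Op 8: UPDATE b=29 (auto-commit; committed b=29)
Op 9: UPDATE d=17 (auto-commit; committed d=17)
Op 10: UPDATE b=17 (auto-commit; committed b=17)
ROLLBACK at op 7 discards: ['d', 'e']

Answer: d e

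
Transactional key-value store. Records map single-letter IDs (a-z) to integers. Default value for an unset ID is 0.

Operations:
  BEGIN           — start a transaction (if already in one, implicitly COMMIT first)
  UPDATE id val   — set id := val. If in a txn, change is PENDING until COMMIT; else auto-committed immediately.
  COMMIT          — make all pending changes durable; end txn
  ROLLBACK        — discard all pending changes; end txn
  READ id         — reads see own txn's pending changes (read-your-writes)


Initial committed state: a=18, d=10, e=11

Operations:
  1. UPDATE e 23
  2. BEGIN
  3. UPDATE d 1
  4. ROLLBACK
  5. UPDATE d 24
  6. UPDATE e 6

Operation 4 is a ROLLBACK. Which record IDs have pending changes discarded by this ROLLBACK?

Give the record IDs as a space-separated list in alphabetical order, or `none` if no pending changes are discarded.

Answer: d

Derivation:
Initial committed: {a=18, d=10, e=11}
Op 1: UPDATE e=23 (auto-commit; committed e=23)
Op 2: BEGIN: in_txn=True, pending={}
Op 3: UPDATE d=1 (pending; pending now {d=1})
Op 4: ROLLBACK: discarded pending ['d']; in_txn=False
Op 5: UPDATE d=24 (auto-commit; committed d=24)
Op 6: UPDATE e=6 (auto-commit; committed e=6)
ROLLBACK at op 4 discards: ['d']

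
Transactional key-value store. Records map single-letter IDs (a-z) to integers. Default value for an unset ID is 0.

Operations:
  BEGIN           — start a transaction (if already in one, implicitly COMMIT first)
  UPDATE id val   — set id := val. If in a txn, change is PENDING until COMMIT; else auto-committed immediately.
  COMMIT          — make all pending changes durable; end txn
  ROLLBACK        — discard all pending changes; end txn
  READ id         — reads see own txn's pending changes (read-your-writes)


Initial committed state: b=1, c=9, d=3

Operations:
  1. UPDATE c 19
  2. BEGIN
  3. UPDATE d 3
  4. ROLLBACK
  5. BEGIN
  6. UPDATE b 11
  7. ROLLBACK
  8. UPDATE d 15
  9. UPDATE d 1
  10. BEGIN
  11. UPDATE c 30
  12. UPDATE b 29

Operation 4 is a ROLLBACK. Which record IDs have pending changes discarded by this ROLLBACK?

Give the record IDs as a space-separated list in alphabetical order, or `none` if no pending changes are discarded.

Answer: d

Derivation:
Initial committed: {b=1, c=9, d=3}
Op 1: UPDATE c=19 (auto-commit; committed c=19)
Op 2: BEGIN: in_txn=True, pending={}
Op 3: UPDATE d=3 (pending; pending now {d=3})
Op 4: ROLLBACK: discarded pending ['d']; in_txn=False
Op 5: BEGIN: in_txn=True, pending={}
Op 6: UPDATE b=11 (pending; pending now {b=11})
Op 7: ROLLBACK: discarded pending ['b']; in_txn=False
Op 8: UPDATE d=15 (auto-commit; committed d=15)
Op 9: UPDATE d=1 (auto-commit; committed d=1)
Op 10: BEGIN: in_txn=True, pending={}
Op 11: UPDATE c=30 (pending; pending now {c=30})
Op 12: UPDATE b=29 (pending; pending now {b=29, c=30})
ROLLBACK at op 4 discards: ['d']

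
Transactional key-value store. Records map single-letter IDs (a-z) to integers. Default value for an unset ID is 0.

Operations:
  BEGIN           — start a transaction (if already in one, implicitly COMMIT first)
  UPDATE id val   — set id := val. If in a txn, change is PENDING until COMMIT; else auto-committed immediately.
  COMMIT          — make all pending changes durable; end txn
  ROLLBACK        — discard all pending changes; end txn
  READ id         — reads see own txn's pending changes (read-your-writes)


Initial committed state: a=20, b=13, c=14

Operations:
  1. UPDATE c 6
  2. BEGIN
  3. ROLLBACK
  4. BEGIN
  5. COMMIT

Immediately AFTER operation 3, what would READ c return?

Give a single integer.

Initial committed: {a=20, b=13, c=14}
Op 1: UPDATE c=6 (auto-commit; committed c=6)
Op 2: BEGIN: in_txn=True, pending={}
Op 3: ROLLBACK: discarded pending []; in_txn=False
After op 3: visible(c) = 6 (pending={}, committed={a=20, b=13, c=6})

Answer: 6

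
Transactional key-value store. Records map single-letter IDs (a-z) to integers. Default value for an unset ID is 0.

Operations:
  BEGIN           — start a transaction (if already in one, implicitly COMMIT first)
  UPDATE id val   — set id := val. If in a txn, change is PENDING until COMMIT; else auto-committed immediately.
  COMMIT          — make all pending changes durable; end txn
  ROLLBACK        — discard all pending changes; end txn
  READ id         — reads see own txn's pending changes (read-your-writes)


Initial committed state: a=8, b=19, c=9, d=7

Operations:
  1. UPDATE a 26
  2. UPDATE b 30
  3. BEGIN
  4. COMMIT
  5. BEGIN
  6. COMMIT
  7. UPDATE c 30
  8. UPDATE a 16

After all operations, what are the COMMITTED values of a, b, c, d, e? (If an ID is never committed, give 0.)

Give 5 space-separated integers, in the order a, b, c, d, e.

Answer: 16 30 30 7 0

Derivation:
Initial committed: {a=8, b=19, c=9, d=7}
Op 1: UPDATE a=26 (auto-commit; committed a=26)
Op 2: UPDATE b=30 (auto-commit; committed b=30)
Op 3: BEGIN: in_txn=True, pending={}
Op 4: COMMIT: merged [] into committed; committed now {a=26, b=30, c=9, d=7}
Op 5: BEGIN: in_txn=True, pending={}
Op 6: COMMIT: merged [] into committed; committed now {a=26, b=30, c=9, d=7}
Op 7: UPDATE c=30 (auto-commit; committed c=30)
Op 8: UPDATE a=16 (auto-commit; committed a=16)
Final committed: {a=16, b=30, c=30, d=7}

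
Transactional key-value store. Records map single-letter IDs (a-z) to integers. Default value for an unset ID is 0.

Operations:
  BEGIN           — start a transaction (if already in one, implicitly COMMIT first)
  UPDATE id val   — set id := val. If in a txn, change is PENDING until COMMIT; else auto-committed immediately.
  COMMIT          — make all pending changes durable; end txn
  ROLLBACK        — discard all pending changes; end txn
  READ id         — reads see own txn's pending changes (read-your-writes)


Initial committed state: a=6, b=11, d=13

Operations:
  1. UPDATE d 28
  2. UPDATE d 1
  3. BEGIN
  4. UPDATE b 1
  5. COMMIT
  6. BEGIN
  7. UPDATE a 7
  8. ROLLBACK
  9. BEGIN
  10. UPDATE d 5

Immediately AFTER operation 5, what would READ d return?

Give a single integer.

Initial committed: {a=6, b=11, d=13}
Op 1: UPDATE d=28 (auto-commit; committed d=28)
Op 2: UPDATE d=1 (auto-commit; committed d=1)
Op 3: BEGIN: in_txn=True, pending={}
Op 4: UPDATE b=1 (pending; pending now {b=1})
Op 5: COMMIT: merged ['b'] into committed; committed now {a=6, b=1, d=1}
After op 5: visible(d) = 1 (pending={}, committed={a=6, b=1, d=1})

Answer: 1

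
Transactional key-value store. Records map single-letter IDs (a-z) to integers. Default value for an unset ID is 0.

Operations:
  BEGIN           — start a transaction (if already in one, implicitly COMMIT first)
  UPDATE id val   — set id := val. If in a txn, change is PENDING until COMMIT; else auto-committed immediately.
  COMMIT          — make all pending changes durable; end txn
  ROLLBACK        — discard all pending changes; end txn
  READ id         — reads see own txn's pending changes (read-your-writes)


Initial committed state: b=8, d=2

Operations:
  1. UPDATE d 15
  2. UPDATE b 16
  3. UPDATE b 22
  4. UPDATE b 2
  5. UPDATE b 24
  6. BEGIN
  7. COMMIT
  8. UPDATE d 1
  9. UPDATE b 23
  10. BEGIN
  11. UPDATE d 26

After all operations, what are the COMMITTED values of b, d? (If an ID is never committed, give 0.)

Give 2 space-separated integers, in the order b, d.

Initial committed: {b=8, d=2}
Op 1: UPDATE d=15 (auto-commit; committed d=15)
Op 2: UPDATE b=16 (auto-commit; committed b=16)
Op 3: UPDATE b=22 (auto-commit; committed b=22)
Op 4: UPDATE b=2 (auto-commit; committed b=2)
Op 5: UPDATE b=24 (auto-commit; committed b=24)
Op 6: BEGIN: in_txn=True, pending={}
Op 7: COMMIT: merged [] into committed; committed now {b=24, d=15}
Op 8: UPDATE d=1 (auto-commit; committed d=1)
Op 9: UPDATE b=23 (auto-commit; committed b=23)
Op 10: BEGIN: in_txn=True, pending={}
Op 11: UPDATE d=26 (pending; pending now {d=26})
Final committed: {b=23, d=1}

Answer: 23 1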